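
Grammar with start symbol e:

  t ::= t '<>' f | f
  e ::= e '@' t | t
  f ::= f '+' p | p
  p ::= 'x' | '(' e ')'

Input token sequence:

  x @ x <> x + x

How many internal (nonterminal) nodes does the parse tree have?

13

[e [e [t [f [p x]]]] @ [t [t [f [p x]]] <> [f [f [p x]] + [p x]]]]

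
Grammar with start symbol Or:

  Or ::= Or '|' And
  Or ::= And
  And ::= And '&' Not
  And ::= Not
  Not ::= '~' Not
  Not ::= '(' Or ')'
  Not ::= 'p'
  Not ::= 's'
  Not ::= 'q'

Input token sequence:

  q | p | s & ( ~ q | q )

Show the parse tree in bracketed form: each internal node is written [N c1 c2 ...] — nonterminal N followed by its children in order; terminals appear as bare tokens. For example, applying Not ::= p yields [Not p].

Or
Or | And
Or | And | And
And | And | And
Not | And | And
q | And | And
q | Not | And
q | p | And
q | p | And & Not
q | p | Not & Not
q | p | s & Not
q | p | s & ( Or )
q | p | s & ( Or | And )
q | p | s & ( And | And )
q | p | s & ( Not | And )
q | p | s & ( ~ Not | And )
q | p | s & ( ~ q | And )
q | p | s & ( ~ q | Not )
q | p | s & ( ~ q | q )

[Or [Or [Or [And [Not q]]] | [And [Not p]]] | [And [And [Not s]] & [Not ( [Or [Or [And [Not ~ [Not q]]]] | [And [Not q]]] )]]]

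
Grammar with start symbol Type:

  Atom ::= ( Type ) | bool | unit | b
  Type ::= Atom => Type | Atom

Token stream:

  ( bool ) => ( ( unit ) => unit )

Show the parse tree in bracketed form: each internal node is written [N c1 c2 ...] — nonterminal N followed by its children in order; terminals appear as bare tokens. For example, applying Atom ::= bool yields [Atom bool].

[Type [Atom ( [Type [Atom bool]] )] => [Type [Atom ( [Type [Atom ( [Type [Atom unit]] )] => [Type [Atom unit]]] )]]]

Type
Atom => Type
( Type ) => Type
( Atom ) => Type
( bool ) => Type
( bool ) => Atom
( bool ) => ( Type )
( bool ) => ( Atom => Type )
( bool ) => ( ( Type ) => Type )
( bool ) => ( ( Atom ) => Type )
( bool ) => ( ( unit ) => Type )
( bool ) => ( ( unit ) => Atom )
( bool ) => ( ( unit ) => unit )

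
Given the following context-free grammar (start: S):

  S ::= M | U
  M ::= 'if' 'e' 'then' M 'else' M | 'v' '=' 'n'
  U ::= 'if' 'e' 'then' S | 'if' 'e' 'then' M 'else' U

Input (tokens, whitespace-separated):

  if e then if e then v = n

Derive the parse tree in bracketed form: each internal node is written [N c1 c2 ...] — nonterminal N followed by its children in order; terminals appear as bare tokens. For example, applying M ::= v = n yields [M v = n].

S
U
if e then S
if e then U
if e then if e then S
if e then if e then M
if e then if e then v = n

[S [U if e then [S [U if e then [S [M v = n]]]]]]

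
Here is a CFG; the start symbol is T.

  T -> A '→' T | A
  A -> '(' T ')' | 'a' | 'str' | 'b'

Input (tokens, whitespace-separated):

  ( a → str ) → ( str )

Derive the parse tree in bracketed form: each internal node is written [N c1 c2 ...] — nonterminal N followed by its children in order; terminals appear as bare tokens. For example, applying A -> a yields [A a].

[T [A ( [T [A a] → [T [A str]]] )] → [T [A ( [T [A str]] )]]]

T
A → T
( T ) → T
( A → T ) → T
( a → T ) → T
( a → A ) → T
( a → str ) → T
( a → str ) → A
( a → str ) → ( T )
( a → str ) → ( A )
( a → str ) → ( str )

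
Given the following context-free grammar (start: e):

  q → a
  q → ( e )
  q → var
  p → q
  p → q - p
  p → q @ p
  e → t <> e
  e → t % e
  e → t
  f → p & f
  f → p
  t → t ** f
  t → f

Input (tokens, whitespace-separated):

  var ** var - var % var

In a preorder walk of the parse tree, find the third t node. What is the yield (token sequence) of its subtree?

[e [t [t [f [p [q var]]]] ** [f [p [q var] - [p [q var]]]]] % [e [t [f [p [q var]]]]]]

var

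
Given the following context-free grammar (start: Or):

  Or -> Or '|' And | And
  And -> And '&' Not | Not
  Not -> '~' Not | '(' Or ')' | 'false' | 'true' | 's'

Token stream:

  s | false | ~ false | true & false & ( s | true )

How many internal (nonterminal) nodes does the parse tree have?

23

[Or [Or [Or [Or [And [Not s]]] | [And [Not false]]] | [And [Not ~ [Not false]]]] | [And [And [And [Not true]] & [Not false]] & [Not ( [Or [Or [And [Not s]]] | [And [Not true]]] )]]]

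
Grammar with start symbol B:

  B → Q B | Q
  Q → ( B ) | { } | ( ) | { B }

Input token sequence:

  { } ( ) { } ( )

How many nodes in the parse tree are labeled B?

4

[B [Q { }] [B [Q ( )] [B [Q { }] [B [Q ( )]]]]]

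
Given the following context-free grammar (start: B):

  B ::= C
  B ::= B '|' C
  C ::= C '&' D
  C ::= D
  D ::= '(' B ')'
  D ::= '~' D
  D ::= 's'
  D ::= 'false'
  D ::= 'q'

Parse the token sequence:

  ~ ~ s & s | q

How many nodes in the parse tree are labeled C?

3

[B [B [C [C [D ~ [D ~ [D s]]]] & [D s]]] | [C [D q]]]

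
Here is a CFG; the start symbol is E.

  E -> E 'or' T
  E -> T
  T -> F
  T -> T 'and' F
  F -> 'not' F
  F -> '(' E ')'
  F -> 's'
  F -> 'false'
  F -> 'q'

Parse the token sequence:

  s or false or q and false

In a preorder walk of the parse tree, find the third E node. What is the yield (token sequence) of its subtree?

[E [E [E [T [F s]]] or [T [F false]]] or [T [T [F q]] and [F false]]]

s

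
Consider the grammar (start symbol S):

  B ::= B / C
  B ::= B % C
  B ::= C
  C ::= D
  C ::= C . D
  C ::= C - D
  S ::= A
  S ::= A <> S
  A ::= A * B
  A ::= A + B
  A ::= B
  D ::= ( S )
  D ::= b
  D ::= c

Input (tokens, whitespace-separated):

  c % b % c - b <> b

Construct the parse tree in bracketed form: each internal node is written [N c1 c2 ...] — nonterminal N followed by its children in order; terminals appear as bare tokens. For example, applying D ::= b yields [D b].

S
A <> S
B <> S
B % C <> S
B % C % C <> S
C % C % C <> S
D % C % C <> S
c % C % C <> S
c % D % C <> S
c % b % C <> S
c % b % C - D <> S
c % b % D - D <> S
c % b % c - D <> S
c % b % c - b <> S
c % b % c - b <> A
c % b % c - b <> B
c % b % c - b <> C
c % b % c - b <> D
c % b % c - b <> b

[S [A [B [B [B [C [D c]]] % [C [D b]]] % [C [C [D c]] - [D b]]]] <> [S [A [B [C [D b]]]]]]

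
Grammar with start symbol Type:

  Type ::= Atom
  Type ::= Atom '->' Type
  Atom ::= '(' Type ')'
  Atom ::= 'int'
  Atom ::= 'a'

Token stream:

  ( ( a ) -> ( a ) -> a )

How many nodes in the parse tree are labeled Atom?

6

[Type [Atom ( [Type [Atom ( [Type [Atom a]] )] -> [Type [Atom ( [Type [Atom a]] )] -> [Type [Atom a]]]] )]]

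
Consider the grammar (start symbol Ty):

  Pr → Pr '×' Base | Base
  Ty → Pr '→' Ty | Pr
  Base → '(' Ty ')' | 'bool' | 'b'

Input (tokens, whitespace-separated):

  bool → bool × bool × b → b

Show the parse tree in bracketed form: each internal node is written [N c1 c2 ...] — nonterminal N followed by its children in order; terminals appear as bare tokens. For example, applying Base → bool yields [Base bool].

[Ty [Pr [Base bool]] → [Ty [Pr [Pr [Pr [Base bool]] × [Base bool]] × [Base b]] → [Ty [Pr [Base b]]]]]

Ty
Pr → Ty
Base → Ty
bool → Ty
bool → Pr → Ty
bool → Pr × Base → Ty
bool → Pr × Base × Base → Ty
bool → Base × Base × Base → Ty
bool → bool × Base × Base → Ty
bool → bool × bool × Base → Ty
bool → bool × bool × b → Ty
bool → bool × bool × b → Pr
bool → bool × bool × b → Base
bool → bool × bool × b → b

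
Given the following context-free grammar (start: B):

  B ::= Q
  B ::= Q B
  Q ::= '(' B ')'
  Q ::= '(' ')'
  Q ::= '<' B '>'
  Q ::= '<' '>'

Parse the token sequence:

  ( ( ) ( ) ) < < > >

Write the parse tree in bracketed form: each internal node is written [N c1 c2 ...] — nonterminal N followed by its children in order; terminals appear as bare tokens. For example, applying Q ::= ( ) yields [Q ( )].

[B [Q ( [B [Q ( )] [B [Q ( )]]] )] [B [Q < [B [Q < >]] >]]]

B
Q B
( B ) B
( Q B ) B
( ( ) B ) B
( ( ) Q ) B
( ( ) ( ) ) B
( ( ) ( ) ) Q
( ( ) ( ) ) < B >
( ( ) ( ) ) < Q >
( ( ) ( ) ) < < > >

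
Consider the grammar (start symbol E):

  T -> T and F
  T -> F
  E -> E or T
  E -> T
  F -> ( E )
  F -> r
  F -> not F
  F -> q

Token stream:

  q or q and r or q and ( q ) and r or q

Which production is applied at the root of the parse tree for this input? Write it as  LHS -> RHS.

E -> E or T

[E [E [E [E [T [F q]]] or [T [T [F q]] and [F r]]] or [T [T [T [F q]] and [F ( [E [T [F q]]] )]] and [F r]]] or [T [F q]]]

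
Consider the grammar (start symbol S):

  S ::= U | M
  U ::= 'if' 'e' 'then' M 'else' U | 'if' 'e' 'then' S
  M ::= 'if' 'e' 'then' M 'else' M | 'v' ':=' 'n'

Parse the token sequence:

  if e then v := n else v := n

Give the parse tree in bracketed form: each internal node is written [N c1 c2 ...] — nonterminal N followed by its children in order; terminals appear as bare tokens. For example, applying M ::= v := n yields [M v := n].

[S [M if e then [M v := n] else [M v := n]]]

S
M
if e then M else M
if e then v := n else M
if e then v := n else v := n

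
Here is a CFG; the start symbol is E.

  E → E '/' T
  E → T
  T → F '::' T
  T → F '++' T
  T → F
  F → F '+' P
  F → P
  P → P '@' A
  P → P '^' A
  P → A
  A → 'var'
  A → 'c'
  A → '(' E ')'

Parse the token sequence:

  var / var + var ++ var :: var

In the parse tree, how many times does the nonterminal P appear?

[E [E [T [F [P [A var]]]]] / [T [F [F [P [A var]]] + [P [A var]]] ++ [T [F [P [A var]]] :: [T [F [P [A var]]]]]]]

5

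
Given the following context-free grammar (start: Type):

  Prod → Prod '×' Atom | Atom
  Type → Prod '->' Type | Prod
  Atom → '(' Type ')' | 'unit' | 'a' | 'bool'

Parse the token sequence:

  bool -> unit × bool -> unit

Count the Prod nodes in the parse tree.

[Type [Prod [Atom bool]] -> [Type [Prod [Prod [Atom unit]] × [Atom bool]] -> [Type [Prod [Atom unit]]]]]

4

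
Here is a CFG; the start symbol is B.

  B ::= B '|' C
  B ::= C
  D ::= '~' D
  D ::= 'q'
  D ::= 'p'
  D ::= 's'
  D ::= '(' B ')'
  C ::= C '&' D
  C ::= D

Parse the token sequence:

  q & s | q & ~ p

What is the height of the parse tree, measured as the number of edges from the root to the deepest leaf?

[B [B [C [C [D q]] & [D s]]] | [C [C [D q]] & [D ~ [D p]]]]

5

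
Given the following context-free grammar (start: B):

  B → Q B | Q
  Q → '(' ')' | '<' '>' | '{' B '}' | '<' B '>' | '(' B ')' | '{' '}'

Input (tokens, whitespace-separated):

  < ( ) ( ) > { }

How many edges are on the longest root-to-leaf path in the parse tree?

[B [Q < [B [Q ( )] [B [Q ( )]]] >] [B [Q { }]]]

5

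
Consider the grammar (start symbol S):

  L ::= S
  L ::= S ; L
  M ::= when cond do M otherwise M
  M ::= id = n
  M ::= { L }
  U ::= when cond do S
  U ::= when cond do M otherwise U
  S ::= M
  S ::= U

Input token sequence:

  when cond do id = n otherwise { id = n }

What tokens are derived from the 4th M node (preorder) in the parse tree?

[S [M when cond do [M id = n] otherwise [M { [L [S [M id = n]]] }]]]

id = n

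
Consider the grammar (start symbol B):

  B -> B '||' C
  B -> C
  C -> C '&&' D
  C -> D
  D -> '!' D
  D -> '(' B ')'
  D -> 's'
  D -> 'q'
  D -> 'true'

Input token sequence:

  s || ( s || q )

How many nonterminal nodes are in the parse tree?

[B [B [C [D s]]] || [C [D ( [B [B [C [D s]]] || [C [D q]]] )]]]

12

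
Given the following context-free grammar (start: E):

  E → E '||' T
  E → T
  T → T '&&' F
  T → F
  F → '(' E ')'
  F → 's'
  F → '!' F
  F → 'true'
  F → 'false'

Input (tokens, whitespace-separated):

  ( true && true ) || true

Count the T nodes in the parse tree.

[E [E [T [F ( [E [T [T [F true]] && [F true]]] )]]] || [T [F true]]]

4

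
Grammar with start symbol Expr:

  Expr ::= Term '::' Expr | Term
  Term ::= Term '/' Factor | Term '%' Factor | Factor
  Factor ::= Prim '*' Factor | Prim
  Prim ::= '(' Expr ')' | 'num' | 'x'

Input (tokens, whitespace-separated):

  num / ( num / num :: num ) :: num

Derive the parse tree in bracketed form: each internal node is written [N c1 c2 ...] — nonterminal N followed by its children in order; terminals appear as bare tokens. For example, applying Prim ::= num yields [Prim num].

Expr
Term :: Expr
Term / Factor :: Expr
Factor / Factor :: Expr
Prim / Factor :: Expr
num / Factor :: Expr
num / Prim :: Expr
num / ( Expr ) :: Expr
num / ( Term :: Expr ) :: Expr
num / ( Term / Factor :: Expr ) :: Expr
num / ( Factor / Factor :: Expr ) :: Expr
num / ( Prim / Factor :: Expr ) :: Expr
num / ( num / Factor :: Expr ) :: Expr
num / ( num / Prim :: Expr ) :: Expr
num / ( num / num :: Expr ) :: Expr
num / ( num / num :: Term ) :: Expr
num / ( num / num :: Factor ) :: Expr
num / ( num / num :: Prim ) :: Expr
num / ( num / num :: num ) :: Expr
num / ( num / num :: num ) :: Term
num / ( num / num :: num ) :: Factor
num / ( num / num :: num ) :: Prim
num / ( num / num :: num ) :: num

[Expr [Term [Term [Factor [Prim num]]] / [Factor [Prim ( [Expr [Term [Term [Factor [Prim num]]] / [Factor [Prim num]]] :: [Expr [Term [Factor [Prim num]]]]] )]]] :: [Expr [Term [Factor [Prim num]]]]]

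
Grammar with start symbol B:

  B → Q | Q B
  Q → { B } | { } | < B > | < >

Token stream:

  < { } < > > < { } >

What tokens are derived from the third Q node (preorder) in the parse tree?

[B [Q < [B [Q { }] [B [Q < >]]] >] [B [Q < [B [Q { }]] >]]]

< >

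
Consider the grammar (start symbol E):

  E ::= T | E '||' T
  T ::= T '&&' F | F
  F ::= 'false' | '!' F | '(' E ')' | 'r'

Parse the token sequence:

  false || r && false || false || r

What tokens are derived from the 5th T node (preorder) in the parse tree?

r

[E [E [E [E [T [F false]]] || [T [T [F r]] && [F false]]] || [T [F false]]] || [T [F r]]]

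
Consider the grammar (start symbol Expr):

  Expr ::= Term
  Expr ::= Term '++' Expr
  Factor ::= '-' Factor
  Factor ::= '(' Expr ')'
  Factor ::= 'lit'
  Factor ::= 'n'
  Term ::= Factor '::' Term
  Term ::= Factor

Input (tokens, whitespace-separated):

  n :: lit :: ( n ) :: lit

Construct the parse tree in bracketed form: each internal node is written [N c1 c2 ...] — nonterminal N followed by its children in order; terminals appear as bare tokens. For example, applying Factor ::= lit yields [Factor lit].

[Expr [Term [Factor n] :: [Term [Factor lit] :: [Term [Factor ( [Expr [Term [Factor n]]] )] :: [Term [Factor lit]]]]]]

Expr
Term
Factor :: Term
n :: Term
n :: Factor :: Term
n :: lit :: Term
n :: lit :: Factor :: Term
n :: lit :: ( Expr ) :: Term
n :: lit :: ( Term ) :: Term
n :: lit :: ( Factor ) :: Term
n :: lit :: ( n ) :: Term
n :: lit :: ( n ) :: Factor
n :: lit :: ( n ) :: lit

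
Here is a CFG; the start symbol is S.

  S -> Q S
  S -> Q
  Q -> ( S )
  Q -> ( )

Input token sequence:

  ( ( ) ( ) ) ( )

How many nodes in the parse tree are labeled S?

4

[S [Q ( [S [Q ( )] [S [Q ( )]]] )] [S [Q ( )]]]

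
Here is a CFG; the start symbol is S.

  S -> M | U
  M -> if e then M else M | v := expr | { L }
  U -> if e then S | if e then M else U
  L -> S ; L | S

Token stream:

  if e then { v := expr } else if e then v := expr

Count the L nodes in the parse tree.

1

[S [U if e then [M { [L [S [M v := expr]]] }] else [U if e then [S [M v := expr]]]]]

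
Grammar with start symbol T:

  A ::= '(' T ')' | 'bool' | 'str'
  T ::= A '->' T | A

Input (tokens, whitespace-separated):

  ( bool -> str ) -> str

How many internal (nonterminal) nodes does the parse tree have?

8

[T [A ( [T [A bool] -> [T [A str]]] )] -> [T [A str]]]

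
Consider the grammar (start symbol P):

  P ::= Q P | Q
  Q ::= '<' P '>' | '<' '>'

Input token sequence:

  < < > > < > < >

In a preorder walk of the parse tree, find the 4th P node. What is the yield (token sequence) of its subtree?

< >

[P [Q < [P [Q < >]] >] [P [Q < >] [P [Q < >]]]]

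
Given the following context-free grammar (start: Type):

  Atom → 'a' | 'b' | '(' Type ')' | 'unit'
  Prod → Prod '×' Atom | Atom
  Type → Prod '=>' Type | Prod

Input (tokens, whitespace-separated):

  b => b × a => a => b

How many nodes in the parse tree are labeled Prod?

[Type [Prod [Atom b]] => [Type [Prod [Prod [Atom b]] × [Atom a]] => [Type [Prod [Atom a]] => [Type [Prod [Atom b]]]]]]

5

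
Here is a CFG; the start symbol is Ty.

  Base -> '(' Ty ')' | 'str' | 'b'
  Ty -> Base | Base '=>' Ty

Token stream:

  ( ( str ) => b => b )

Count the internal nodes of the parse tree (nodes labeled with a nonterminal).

10

[Ty [Base ( [Ty [Base ( [Ty [Base str]] )] => [Ty [Base b] => [Ty [Base b]]]] )]]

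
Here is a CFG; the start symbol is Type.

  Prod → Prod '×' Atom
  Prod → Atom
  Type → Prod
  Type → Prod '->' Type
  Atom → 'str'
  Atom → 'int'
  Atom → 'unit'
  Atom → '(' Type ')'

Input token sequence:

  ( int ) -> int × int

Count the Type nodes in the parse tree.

[Type [Prod [Atom ( [Type [Prod [Atom int]]] )]] -> [Type [Prod [Prod [Atom int]] × [Atom int]]]]

3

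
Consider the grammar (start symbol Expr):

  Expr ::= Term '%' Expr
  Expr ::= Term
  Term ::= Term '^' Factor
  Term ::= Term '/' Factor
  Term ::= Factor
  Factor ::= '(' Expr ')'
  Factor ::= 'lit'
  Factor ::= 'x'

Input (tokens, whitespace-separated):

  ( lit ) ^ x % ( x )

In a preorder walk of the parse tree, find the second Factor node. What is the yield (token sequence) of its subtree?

[Expr [Term [Term [Factor ( [Expr [Term [Factor lit]]] )]] ^ [Factor x]] % [Expr [Term [Factor ( [Expr [Term [Factor x]]] )]]]]

lit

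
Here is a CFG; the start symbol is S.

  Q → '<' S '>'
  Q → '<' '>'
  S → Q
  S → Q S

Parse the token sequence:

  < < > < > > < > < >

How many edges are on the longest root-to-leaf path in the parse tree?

5

[S [Q < [S [Q < >] [S [Q < >]]] >] [S [Q < >] [S [Q < >]]]]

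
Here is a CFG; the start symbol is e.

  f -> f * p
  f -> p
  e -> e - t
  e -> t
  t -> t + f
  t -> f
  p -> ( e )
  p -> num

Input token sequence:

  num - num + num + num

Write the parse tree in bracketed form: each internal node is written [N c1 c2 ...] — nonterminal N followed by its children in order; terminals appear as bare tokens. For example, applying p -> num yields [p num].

[e [e [t [f [p num]]]] - [t [t [t [f [p num]]] + [f [p num]]] + [f [p num]]]]

e
e - t
t - t
f - t
p - t
num - t
num - t + f
num - t + f + f
num - f + f + f
num - p + f + f
num - num + f + f
num - num + p + f
num - num + num + f
num - num + num + p
num - num + num + num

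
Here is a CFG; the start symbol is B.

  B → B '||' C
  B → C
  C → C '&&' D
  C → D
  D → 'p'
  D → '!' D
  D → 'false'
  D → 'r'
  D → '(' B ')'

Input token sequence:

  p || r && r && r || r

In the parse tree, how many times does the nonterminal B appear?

3

[B [B [B [C [D p]]] || [C [C [C [D r]] && [D r]] && [D r]]] || [C [D r]]]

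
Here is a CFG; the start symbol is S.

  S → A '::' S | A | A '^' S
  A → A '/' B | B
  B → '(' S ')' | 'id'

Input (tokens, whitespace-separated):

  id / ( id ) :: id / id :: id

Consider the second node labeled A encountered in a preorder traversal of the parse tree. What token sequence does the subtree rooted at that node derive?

[S [A [A [B id]] / [B ( [S [A [B id]]] )]] :: [S [A [A [B id]] / [B id]] :: [S [A [B id]]]]]

id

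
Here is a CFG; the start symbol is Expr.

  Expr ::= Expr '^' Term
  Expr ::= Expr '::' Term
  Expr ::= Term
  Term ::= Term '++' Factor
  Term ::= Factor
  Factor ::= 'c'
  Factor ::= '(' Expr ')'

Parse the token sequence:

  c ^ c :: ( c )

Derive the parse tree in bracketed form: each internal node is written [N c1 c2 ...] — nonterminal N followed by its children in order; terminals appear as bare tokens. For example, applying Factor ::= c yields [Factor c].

Expr
Expr :: Term
Expr ^ Term :: Term
Term ^ Term :: Term
Factor ^ Term :: Term
c ^ Term :: Term
c ^ Factor :: Term
c ^ c :: Term
c ^ c :: Factor
c ^ c :: ( Expr )
c ^ c :: ( Term )
c ^ c :: ( Factor )
c ^ c :: ( c )

[Expr [Expr [Expr [Term [Factor c]]] ^ [Term [Factor c]]] :: [Term [Factor ( [Expr [Term [Factor c]]] )]]]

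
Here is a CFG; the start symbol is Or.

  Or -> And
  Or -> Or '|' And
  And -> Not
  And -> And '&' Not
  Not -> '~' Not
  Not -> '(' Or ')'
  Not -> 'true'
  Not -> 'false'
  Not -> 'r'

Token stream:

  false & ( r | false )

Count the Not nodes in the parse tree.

[Or [And [And [Not false]] & [Not ( [Or [Or [And [Not r]]] | [And [Not false]]] )]]]

4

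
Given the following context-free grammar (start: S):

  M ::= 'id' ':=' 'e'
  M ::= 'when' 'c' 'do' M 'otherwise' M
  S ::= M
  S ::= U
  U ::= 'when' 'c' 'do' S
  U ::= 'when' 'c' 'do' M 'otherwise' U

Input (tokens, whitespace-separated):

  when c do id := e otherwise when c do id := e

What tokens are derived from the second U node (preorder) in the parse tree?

when c do id := e

[S [U when c do [M id := e] otherwise [U when c do [S [M id := e]]]]]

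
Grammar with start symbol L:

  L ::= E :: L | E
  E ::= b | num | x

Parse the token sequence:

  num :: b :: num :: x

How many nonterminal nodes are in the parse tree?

[L [E num] :: [L [E b] :: [L [E num] :: [L [E x]]]]]

8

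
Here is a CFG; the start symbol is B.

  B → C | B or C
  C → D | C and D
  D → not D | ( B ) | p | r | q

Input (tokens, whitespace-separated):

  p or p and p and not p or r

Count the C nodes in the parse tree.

[B [B [B [C [D p]]] or [C [C [C [D p]] and [D p]] and [D not [D p]]]] or [C [D r]]]

5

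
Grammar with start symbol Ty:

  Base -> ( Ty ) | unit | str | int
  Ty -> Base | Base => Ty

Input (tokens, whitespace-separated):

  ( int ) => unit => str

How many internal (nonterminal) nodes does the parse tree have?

8

[Ty [Base ( [Ty [Base int]] )] => [Ty [Base unit] => [Ty [Base str]]]]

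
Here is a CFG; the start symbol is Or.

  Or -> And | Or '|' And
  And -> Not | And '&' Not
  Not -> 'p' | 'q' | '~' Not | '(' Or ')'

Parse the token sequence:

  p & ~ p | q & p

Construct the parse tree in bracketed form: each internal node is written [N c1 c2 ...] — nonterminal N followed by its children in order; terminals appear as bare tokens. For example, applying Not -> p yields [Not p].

[Or [Or [And [And [Not p]] & [Not ~ [Not p]]]] | [And [And [Not q]] & [Not p]]]

Or
Or | And
And | And
And & Not | And
Not & Not | And
p & Not | And
p & ~ Not | And
p & ~ p | And
p & ~ p | And & Not
p & ~ p | Not & Not
p & ~ p | q & Not
p & ~ p | q & p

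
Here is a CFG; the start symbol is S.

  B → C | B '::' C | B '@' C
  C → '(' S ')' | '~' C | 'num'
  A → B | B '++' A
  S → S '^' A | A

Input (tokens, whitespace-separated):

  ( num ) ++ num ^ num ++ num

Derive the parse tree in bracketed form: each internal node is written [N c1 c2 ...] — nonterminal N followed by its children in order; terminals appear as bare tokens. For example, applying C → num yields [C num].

[S [S [A [B [C ( [S [A [B [C num]]]] )]] ++ [A [B [C num]]]]] ^ [A [B [C num]] ++ [A [B [C num]]]]]

S
S ^ A
A ^ A
B ++ A ^ A
C ++ A ^ A
( S ) ++ A ^ A
( A ) ++ A ^ A
( B ) ++ A ^ A
( C ) ++ A ^ A
( num ) ++ A ^ A
( num ) ++ B ^ A
( num ) ++ C ^ A
( num ) ++ num ^ A
( num ) ++ num ^ B ++ A
( num ) ++ num ^ C ++ A
( num ) ++ num ^ num ++ A
( num ) ++ num ^ num ++ B
( num ) ++ num ^ num ++ C
( num ) ++ num ^ num ++ num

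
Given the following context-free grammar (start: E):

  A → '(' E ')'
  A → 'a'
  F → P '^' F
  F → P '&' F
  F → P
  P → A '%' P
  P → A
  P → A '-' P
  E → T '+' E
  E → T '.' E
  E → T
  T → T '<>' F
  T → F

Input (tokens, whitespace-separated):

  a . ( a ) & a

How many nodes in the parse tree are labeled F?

[E [T [F [P [A a]]]] . [E [T [F [P [A ( [E [T [F [P [A a]]]]] )]] & [F [P [A a]]]]]]]

4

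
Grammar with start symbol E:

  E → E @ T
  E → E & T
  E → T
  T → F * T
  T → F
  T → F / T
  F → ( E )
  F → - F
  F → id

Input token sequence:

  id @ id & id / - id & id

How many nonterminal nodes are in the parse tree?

[E [E [E [E [T [F id]]] @ [T [F id]]] & [T [F id] / [T [F - [F id]]]]] & [T [F id]]]

15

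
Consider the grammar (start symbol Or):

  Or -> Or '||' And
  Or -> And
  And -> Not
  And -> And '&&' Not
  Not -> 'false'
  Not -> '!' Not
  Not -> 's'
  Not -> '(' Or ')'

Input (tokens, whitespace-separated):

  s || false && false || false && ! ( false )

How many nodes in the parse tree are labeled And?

[Or [Or [Or [And [Not s]]] || [And [And [Not false]] && [Not false]]] || [And [And [Not false]] && [Not ! [Not ( [Or [And [Not false]]] )]]]]

6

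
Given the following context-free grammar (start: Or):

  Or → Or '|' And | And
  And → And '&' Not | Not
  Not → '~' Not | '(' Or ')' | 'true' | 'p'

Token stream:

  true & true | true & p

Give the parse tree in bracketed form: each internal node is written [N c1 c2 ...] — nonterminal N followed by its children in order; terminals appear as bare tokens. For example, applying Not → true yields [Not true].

[Or [Or [And [And [Not true]] & [Not true]]] | [And [And [Not true]] & [Not p]]]

Or
Or | And
And | And
And & Not | And
Not & Not | And
true & Not | And
true & true | And
true & true | And & Not
true & true | Not & Not
true & true | true & Not
true & true | true & p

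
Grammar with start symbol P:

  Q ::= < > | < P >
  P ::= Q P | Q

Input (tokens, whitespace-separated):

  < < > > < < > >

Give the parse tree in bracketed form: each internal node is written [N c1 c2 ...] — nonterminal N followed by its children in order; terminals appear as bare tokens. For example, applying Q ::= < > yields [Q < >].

P
Q P
< P > P
< Q > P
< < > > P
< < > > Q
< < > > < P >
< < > > < Q >
< < > > < < > >

[P [Q < [P [Q < >]] >] [P [Q < [P [Q < >]] >]]]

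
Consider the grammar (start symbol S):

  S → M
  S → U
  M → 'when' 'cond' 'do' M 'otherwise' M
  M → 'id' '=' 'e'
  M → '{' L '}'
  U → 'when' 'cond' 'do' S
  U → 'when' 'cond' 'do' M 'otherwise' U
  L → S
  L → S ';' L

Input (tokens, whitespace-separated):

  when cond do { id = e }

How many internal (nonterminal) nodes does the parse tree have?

7

[S [U when cond do [S [M { [L [S [M id = e]]] }]]]]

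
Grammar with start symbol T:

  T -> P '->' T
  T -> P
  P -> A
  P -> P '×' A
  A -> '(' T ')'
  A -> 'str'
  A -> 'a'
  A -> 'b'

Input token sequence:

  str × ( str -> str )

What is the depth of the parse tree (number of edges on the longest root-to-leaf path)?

[T [P [P [A str]] × [A ( [T [P [A str]] -> [T [P [A str]]]] )]]]

7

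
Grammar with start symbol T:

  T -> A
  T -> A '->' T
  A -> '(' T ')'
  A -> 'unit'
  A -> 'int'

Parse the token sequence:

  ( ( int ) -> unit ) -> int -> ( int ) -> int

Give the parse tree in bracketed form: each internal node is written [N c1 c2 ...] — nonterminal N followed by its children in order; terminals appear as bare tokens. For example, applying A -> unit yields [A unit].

[T [A ( [T [A ( [T [A int]] )] -> [T [A unit]]] )] -> [T [A int] -> [T [A ( [T [A int]] )] -> [T [A int]]]]]

T
A -> T
( T ) -> T
( A -> T ) -> T
( ( T ) -> T ) -> T
( ( A ) -> T ) -> T
( ( int ) -> T ) -> T
( ( int ) -> A ) -> T
( ( int ) -> unit ) -> T
( ( int ) -> unit ) -> A -> T
( ( int ) -> unit ) -> int -> T
( ( int ) -> unit ) -> int -> A -> T
( ( int ) -> unit ) -> int -> ( T ) -> T
( ( int ) -> unit ) -> int -> ( A ) -> T
( ( int ) -> unit ) -> int -> ( int ) -> T
( ( int ) -> unit ) -> int -> ( int ) -> A
( ( int ) -> unit ) -> int -> ( int ) -> int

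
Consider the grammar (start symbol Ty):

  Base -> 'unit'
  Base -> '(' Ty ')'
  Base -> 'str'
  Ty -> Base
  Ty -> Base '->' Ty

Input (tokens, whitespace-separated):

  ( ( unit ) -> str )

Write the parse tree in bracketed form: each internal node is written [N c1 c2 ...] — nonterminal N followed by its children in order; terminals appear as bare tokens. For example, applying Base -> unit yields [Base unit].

Ty
Base
( Ty )
( Base -> Ty )
( ( Ty ) -> Ty )
( ( Base ) -> Ty )
( ( unit ) -> Ty )
( ( unit ) -> Base )
( ( unit ) -> str )

[Ty [Base ( [Ty [Base ( [Ty [Base unit]] )] -> [Ty [Base str]]] )]]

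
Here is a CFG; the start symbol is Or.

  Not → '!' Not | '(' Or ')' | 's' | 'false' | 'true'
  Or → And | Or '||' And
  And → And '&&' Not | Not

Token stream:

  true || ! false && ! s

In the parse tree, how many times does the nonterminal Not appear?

[Or [Or [And [Not true]]] || [And [And [Not ! [Not false]]] && [Not ! [Not s]]]]

5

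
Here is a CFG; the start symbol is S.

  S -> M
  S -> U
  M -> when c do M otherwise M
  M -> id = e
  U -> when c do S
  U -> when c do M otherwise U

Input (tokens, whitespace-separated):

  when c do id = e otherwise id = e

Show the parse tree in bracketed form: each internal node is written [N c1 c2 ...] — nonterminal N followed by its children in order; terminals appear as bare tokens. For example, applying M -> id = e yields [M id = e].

S
M
when c do M otherwise M
when c do id = e otherwise M
when c do id = e otherwise id = e

[S [M when c do [M id = e] otherwise [M id = e]]]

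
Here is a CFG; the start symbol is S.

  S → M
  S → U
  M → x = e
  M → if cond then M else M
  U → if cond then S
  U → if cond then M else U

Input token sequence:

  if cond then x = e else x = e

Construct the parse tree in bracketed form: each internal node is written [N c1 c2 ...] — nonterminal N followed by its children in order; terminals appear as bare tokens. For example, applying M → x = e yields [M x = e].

S
M
if cond then M else M
if cond then x = e else M
if cond then x = e else x = e

[S [M if cond then [M x = e] else [M x = e]]]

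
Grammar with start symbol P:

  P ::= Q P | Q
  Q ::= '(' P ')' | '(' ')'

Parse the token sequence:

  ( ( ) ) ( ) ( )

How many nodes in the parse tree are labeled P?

[P [Q ( [P [Q ( )]] )] [P [Q ( )] [P [Q ( )]]]]

4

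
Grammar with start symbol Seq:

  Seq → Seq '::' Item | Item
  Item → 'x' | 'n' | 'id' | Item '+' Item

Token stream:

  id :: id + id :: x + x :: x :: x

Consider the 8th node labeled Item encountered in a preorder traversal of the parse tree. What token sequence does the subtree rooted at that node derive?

[Seq [Seq [Seq [Seq [Seq [Item id]] :: [Item [Item id] + [Item id]]] :: [Item [Item x] + [Item x]]] :: [Item x]] :: [Item x]]

x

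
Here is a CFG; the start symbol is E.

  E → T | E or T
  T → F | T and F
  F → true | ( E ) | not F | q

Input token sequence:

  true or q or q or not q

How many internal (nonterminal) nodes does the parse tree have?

[E [E [E [E [T [F true]]] or [T [F q]]] or [T [F q]]] or [T [F not [F q]]]]

13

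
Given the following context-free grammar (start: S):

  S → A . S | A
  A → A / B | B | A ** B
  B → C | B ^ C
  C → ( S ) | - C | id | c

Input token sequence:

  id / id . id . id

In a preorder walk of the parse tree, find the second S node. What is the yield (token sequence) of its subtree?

id . id

[S [A [A [B [C id]]] / [B [C id]]] . [S [A [B [C id]]] . [S [A [B [C id]]]]]]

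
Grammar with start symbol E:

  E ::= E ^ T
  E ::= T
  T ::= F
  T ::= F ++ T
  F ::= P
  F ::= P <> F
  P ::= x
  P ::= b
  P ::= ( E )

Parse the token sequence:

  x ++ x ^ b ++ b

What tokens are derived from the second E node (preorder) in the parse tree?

x ++ x

[E [E [T [F [P x]] ++ [T [F [P x]]]]] ^ [T [F [P b]] ++ [T [F [P b]]]]]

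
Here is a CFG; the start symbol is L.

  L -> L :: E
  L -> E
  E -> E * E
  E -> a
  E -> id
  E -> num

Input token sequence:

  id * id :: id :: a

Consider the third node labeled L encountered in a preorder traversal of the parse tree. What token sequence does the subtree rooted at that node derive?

[L [L [L [E [E id] * [E id]]] :: [E id]] :: [E a]]

id * id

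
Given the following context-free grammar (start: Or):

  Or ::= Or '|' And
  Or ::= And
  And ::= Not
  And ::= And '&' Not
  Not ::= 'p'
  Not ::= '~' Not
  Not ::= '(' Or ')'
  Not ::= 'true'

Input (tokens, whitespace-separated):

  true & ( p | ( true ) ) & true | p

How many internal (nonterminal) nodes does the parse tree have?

[Or [Or [And [And [And [Not true]] & [Not ( [Or [Or [And [Not p]]] | [And [Not ( [Or [And [Not true]]] )]]] )]] & [Not true]]] | [And [Not p]]]

19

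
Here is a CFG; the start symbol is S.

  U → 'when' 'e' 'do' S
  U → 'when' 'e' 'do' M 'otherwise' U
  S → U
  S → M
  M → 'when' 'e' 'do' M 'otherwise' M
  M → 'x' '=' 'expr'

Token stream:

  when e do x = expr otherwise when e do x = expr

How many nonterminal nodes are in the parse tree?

6

[S [U when e do [M x = expr] otherwise [U when e do [S [M x = expr]]]]]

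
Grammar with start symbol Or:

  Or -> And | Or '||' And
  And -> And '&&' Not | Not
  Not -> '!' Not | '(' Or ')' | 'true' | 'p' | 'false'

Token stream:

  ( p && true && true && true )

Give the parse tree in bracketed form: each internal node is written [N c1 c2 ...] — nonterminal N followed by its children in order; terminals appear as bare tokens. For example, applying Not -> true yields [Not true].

[Or [And [Not ( [Or [And [And [And [And [Not p]] && [Not true]] && [Not true]] && [Not true]]] )]]]

Or
And
Not
( Or )
( And )
( And && Not )
( And && Not && Not )
( And && Not && Not && Not )
( Not && Not && Not && Not )
( p && Not && Not && Not )
( p && true && Not && Not )
( p && true && true && Not )
( p && true && true && true )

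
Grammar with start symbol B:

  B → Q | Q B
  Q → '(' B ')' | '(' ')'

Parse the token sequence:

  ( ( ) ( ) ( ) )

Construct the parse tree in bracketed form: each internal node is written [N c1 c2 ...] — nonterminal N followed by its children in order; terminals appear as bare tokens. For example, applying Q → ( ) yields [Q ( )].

B
Q
( B )
( Q B )
( ( ) B )
( ( ) Q B )
( ( ) ( ) B )
( ( ) ( ) Q )
( ( ) ( ) ( ) )

[B [Q ( [B [Q ( )] [B [Q ( )] [B [Q ( )]]]] )]]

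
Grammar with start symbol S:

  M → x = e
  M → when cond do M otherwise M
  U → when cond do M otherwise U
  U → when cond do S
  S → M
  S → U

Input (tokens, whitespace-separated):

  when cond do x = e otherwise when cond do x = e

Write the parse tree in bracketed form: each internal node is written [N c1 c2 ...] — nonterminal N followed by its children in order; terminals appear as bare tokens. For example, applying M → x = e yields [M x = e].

[S [U when cond do [M x = e] otherwise [U when cond do [S [M x = e]]]]]

S
U
when cond do M otherwise U
when cond do x = e otherwise U
when cond do x = e otherwise when cond do S
when cond do x = e otherwise when cond do M
when cond do x = e otherwise when cond do x = e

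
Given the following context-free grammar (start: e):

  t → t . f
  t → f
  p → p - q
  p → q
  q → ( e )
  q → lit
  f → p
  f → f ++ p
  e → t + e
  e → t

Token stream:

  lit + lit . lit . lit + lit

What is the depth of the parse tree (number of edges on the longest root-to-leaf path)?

8

[e [t [f [p [q lit]]]] + [e [t [t [t [f [p [q lit]]]] . [f [p [q lit]]]] . [f [p [q lit]]]] + [e [t [f [p [q lit]]]]]]]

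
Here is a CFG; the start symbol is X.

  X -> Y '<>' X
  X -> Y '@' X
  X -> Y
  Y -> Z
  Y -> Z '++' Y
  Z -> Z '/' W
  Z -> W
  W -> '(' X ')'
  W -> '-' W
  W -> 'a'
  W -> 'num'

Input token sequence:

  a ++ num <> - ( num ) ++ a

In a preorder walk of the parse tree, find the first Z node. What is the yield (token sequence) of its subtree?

a

[X [Y [Z [W a]] ++ [Y [Z [W num]]]] <> [X [Y [Z [W - [W ( [X [Y [Z [W num]]]] )]]] ++ [Y [Z [W a]]]]]]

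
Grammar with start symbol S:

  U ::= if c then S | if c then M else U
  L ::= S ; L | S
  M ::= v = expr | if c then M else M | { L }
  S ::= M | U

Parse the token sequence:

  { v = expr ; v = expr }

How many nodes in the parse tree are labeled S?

3

[S [M { [L [S [M v = expr]] ; [L [S [M v = expr]]]] }]]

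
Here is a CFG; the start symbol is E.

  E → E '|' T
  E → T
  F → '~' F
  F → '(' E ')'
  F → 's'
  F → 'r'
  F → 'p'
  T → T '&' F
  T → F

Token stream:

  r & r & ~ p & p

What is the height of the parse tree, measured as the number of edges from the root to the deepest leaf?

6

[E [T [T [T [T [F r]] & [F r]] & [F ~ [F p]]] & [F p]]]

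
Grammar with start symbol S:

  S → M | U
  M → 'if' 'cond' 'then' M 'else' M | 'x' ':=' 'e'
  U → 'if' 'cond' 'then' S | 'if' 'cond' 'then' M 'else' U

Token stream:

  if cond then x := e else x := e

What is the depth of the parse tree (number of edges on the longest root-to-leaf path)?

[S [M if cond then [M x := e] else [M x := e]]]

3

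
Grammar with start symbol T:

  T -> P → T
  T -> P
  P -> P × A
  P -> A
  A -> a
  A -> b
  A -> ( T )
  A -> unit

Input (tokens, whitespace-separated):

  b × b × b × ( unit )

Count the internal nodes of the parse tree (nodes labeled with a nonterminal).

[T [P [P [P [P [A b]] × [A b]] × [A b]] × [A ( [T [P [A unit]]] )]]]

12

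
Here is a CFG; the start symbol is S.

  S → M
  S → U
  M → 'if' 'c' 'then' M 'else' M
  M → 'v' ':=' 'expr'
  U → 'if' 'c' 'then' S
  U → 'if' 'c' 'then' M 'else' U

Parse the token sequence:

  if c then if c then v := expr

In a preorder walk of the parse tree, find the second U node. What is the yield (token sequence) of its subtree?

[S [U if c then [S [U if c then [S [M v := expr]]]]]]

if c then v := expr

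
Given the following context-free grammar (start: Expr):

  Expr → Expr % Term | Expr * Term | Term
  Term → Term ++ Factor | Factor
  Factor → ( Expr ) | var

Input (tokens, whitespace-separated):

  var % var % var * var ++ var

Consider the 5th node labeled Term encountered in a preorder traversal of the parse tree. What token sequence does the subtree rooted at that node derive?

[Expr [Expr [Expr [Expr [Term [Factor var]]] % [Term [Factor var]]] % [Term [Factor var]]] * [Term [Term [Factor var]] ++ [Factor var]]]

var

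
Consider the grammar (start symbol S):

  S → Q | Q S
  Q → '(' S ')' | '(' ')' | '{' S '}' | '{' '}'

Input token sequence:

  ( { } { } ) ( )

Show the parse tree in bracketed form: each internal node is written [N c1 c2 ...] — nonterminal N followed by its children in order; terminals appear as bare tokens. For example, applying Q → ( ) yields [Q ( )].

S
Q S
( S ) S
( Q S ) S
( { } S ) S
( { } Q ) S
( { } { } ) S
( { } { } ) Q
( { } { } ) ( )

[S [Q ( [S [Q { }] [S [Q { }]]] )] [S [Q ( )]]]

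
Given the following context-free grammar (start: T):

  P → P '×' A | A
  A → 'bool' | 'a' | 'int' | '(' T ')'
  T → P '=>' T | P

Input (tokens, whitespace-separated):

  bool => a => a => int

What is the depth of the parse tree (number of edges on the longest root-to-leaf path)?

[T [P [A bool]] => [T [P [A a]] => [T [P [A a]] => [T [P [A int]]]]]]

6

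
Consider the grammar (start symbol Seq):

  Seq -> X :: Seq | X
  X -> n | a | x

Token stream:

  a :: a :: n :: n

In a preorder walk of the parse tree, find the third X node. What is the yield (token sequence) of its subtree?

n

[Seq [X a] :: [Seq [X a] :: [Seq [X n] :: [Seq [X n]]]]]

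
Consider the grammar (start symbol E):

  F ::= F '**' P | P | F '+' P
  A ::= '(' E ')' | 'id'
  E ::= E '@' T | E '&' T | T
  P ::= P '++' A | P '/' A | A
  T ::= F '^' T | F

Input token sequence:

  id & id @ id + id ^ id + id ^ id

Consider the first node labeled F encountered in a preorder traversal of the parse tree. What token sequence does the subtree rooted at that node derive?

[E [E [E [T [F [P [A id]]]]] & [T [F [P [A id]]]]] @ [T [F [F [P [A id]]] + [P [A id]]] ^ [T [F [F [P [A id]]] + [P [A id]]] ^ [T [F [P [A id]]]]]]]

id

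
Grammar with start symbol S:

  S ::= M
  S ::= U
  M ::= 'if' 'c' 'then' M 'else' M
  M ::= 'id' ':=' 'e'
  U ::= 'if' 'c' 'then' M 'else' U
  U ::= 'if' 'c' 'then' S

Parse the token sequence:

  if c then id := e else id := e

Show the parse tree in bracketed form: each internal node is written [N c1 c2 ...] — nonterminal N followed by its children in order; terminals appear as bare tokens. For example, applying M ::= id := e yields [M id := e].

[S [M if c then [M id := e] else [M id := e]]]

S
M
if c then M else M
if c then id := e else M
if c then id := e else id := e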